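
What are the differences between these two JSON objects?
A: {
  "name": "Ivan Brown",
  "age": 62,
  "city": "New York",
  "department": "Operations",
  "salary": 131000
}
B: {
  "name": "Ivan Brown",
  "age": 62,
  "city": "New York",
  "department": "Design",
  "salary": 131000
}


Comparing each field (in key order):
  name: same
  age: same
  city: same
  department: DIFFERENT
  salary: same
Differences:
  department: Operations -> Design

1 field(s) changed

1 change: department


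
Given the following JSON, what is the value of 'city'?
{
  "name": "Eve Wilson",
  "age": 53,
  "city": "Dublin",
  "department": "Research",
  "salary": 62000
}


Looking up field 'city'
Value: Dublin

Dublin


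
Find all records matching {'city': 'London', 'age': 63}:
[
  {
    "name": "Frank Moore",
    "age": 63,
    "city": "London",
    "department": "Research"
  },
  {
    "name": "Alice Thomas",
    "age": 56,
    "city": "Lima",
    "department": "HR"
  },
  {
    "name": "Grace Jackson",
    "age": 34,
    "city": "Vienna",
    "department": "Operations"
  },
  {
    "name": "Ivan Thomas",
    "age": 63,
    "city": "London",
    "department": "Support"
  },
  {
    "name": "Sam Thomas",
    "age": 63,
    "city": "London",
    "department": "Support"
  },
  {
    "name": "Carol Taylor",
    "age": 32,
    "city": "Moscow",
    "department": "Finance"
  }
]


Search criteria: {'city': 'London', 'age': 63}

Checking 6 records:
  Frank Moore: {city: London, age: 63} <-- MATCH
  Alice Thomas: {city: Lima, age: 56}
  Grace Jackson: {city: Vienna, age: 34}
  Ivan Thomas: {city: London, age: 63} <-- MATCH
  Sam Thomas: {city: London, age: 63} <-- MATCH
  Carol Taylor: {city: Moscow, age: 32}

Matches: ["Frank Moore", "Ivan Thomas", "Sam Thomas"]

["Frank Moore", "Ivan Thomas", "Sam Thomas"]


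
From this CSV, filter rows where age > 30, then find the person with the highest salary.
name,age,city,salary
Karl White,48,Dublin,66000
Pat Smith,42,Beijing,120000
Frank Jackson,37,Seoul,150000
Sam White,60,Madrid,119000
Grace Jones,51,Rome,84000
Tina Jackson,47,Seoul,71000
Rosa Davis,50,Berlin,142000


Filter: age > 30
Sort by: salary (descending)

Filtered records (7):
  Frank Jackson, age 37, salary $150000
  Rosa Davis, age 50, salary $142000
  Pat Smith, age 42, salary $120000
  Sam White, age 60, salary $119000
  Grace Jones, age 51, salary $84000
  Tina Jackson, age 47, salary $71000
  Karl White, age 48, salary $66000

Highest salary: Frank Jackson ($150000)

Frank Jackson


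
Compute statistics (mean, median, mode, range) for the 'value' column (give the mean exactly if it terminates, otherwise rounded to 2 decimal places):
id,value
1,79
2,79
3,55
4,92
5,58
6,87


Data: [79, 79, 55, 92, 58, 87]
Count: 6
Sum: 450
Mean: 450/6 = 75
Sorted: [55, 58, 79, 79, 87, 92]
Median: 79.0
Mode: 79 (2 times)
Range: 92 - 55 = 37
Min: 55, Max: 92

mean=75, median=79.0, mode=79, range=37


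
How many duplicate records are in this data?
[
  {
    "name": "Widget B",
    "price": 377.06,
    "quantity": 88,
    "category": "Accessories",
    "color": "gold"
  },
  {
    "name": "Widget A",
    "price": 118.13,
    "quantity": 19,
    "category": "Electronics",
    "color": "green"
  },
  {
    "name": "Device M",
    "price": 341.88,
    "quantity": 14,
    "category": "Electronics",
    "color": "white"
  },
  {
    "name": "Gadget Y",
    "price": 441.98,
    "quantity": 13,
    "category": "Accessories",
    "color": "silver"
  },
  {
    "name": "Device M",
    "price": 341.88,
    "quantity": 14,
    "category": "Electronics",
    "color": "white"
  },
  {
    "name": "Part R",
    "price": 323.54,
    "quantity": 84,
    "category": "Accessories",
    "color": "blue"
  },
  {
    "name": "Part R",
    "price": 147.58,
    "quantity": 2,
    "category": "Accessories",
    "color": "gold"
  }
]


Checking 7 records for duplicates:

  Row 1: Widget B ($377.06, qty 88)
  Row 2: Widget A ($118.13, qty 19)
  Row 3: Device M ($341.88, qty 14)
  Row 4: Gadget Y ($441.98, qty 13)
  Row 5: Device M ($341.88, qty 14) <-- DUPLICATE
  Row 6: Part R ($323.54, qty 84)
  Row 7: Part R ($147.58, qty 2)

Duplicates found: 1
Unique records: 6

1 duplicates, 6 unique


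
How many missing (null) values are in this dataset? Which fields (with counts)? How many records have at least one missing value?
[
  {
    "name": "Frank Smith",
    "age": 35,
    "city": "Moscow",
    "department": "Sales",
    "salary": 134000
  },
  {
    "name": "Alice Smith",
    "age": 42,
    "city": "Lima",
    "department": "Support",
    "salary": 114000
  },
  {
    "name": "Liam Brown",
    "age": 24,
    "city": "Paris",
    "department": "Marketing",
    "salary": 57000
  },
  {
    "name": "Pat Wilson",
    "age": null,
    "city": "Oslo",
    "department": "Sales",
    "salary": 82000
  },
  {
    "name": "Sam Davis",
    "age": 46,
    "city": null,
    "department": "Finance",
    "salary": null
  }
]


Checking for missing (null) values in 5 records:

  Frank Smith: complete
  Alice Smith: complete
  Liam Brown: complete
  Pat Wilson: age
  Sam Davis: city, salary

Per field:
  name: 0 missing
  age: 1 missing
  city: 1 missing
  department: 0 missing
  salary: 1 missing

Total missing values: 3
Records with any missing: 2

3 missing values (age: 1, city: 1, salary: 1); 2 incomplete records


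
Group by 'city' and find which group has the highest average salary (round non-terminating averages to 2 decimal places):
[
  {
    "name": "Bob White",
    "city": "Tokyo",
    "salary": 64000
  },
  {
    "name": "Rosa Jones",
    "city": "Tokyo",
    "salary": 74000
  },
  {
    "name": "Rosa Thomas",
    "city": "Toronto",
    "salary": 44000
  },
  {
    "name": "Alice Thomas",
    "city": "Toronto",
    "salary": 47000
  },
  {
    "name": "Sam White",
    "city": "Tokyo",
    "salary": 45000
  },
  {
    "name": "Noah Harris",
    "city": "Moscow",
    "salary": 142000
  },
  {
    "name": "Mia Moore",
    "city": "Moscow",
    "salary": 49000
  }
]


Group by: city

Groups:
  Moscow: 2 people, avg salary = 191000/2 = $95500
  Tokyo: 3 people, avg salary = 183000/3 = $61000
  Toronto: 2 people, avg salary = 91000/2 = $45500

Highest average salary: Moscow ($95500)

Moscow ($95500)


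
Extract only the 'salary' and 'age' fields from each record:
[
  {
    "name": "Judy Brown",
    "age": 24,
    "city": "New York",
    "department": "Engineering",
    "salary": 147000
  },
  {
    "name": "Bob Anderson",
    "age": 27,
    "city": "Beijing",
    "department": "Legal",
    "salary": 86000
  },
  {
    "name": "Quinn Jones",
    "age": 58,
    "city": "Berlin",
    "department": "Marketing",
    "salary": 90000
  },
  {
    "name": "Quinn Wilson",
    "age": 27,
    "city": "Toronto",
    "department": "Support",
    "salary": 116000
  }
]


Original: 4 records with fields: name, age, city, department, salary
Keep: ['salary', 'age']
Drop: ['name', 'city', 'department']
Result: 4 records, 2 fields each

[
  {
    "salary": 147000,
    "age": 24
  },
  {
    "salary": 86000,
    "age": 27
  },
  {
    "salary": 90000,
    "age": 58
  },
  {
    "salary": 116000,
    "age": 27
  }
]


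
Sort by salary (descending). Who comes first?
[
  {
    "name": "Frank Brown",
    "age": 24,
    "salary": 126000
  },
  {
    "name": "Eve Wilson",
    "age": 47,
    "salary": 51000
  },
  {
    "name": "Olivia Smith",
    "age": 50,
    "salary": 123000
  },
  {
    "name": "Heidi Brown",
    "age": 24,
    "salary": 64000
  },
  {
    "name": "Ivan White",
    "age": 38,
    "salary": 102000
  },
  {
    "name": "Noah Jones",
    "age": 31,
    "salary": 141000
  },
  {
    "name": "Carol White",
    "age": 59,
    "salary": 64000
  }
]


Sort by: salary (descending)

Sorted order:
  1. Noah Jones (salary = 141000)
  2. Frank Brown (salary = 126000)
  3. Olivia Smith (salary = 123000)
  4. Ivan White (salary = 102000)
  5. Heidi Brown (salary = 64000)
  6. Carol White (salary = 64000)
  7. Eve Wilson (salary = 51000)

First: Noah Jones

Noah Jones


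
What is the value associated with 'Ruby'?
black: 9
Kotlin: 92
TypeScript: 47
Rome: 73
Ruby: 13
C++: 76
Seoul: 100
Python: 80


Looking up key 'Ruby'
Value: 13

13


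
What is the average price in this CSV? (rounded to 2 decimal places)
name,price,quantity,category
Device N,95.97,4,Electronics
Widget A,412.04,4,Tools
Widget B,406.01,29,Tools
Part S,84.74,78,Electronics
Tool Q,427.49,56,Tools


Computing average price:
Values: [95.97, 412.04, 406.01, 84.74, 427.49]
Sum = 1426.25
Count = 5
Average = 1426.25/5 = 285.25

285.25


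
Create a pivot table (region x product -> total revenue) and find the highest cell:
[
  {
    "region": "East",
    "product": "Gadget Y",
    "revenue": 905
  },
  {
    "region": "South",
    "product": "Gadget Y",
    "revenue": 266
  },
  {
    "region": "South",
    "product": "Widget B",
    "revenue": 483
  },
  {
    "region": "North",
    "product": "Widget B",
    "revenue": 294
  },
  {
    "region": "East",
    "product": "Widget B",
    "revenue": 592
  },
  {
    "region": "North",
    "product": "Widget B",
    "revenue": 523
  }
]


Pivot: region (rows) x product (columns) -> total revenue

     Gadget Y      Widget B    
East           905           592  
North            0           817  
South          266           483  

Highest: East / Gadget Y = $905

East / Gadget Y = $905


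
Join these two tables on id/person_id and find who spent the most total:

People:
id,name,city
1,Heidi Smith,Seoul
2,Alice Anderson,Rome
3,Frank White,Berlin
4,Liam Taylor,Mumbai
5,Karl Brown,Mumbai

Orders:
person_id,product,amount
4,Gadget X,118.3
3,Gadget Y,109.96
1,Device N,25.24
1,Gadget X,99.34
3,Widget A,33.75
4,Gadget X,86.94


Join on: people.id = orders.person_id

Joined rows:
  Liam Taylor (Mumbai) bought Gadget X for $118.3
  Frank White (Berlin) bought Gadget Y for $109.96
  Heidi Smith (Seoul) bought Device N for $25.24
  Heidi Smith (Seoul) bought Gadget X for $99.34
  Frank White (Berlin) bought Widget A for $33.75
  Liam Taylor (Mumbai) bought Gadget X for $86.94

Total per person:
  Liam Taylor: $205.24
  Frank White: $143.71
  Heidi Smith: $124.58

Top spender: Liam Taylor ($205.24)

Liam Taylor ($205.24)


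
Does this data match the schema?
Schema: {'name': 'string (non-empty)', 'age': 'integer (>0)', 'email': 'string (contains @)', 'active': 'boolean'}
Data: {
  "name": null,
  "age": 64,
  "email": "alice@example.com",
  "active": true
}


Validating each field against schema:
  name: FAIL (null is not a string)
  age: OK (positive integer)
  email: OK (string with @)
  active: OK (boolean)

Result: INVALID (1 error: name)

INVALID (1 error: name)


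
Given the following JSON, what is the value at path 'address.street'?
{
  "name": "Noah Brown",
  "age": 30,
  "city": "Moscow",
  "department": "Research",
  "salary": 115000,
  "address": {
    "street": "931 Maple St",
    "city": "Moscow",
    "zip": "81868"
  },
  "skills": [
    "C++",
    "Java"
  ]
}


Query: address.street
Path: address -> street
Value: 931 Maple St

931 Maple St


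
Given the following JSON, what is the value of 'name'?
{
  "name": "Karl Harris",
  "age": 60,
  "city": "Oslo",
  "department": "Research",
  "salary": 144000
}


Looking up field 'name'
Value: Karl Harris

Karl Harris


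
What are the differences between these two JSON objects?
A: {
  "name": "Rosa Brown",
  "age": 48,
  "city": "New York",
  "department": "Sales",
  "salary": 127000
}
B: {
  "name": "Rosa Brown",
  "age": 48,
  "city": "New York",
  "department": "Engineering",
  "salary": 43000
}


Comparing each field (in key order):
  name: same
  age: same
  city: same
  department: DIFFERENT
  salary: DIFFERENT
Differences:
  department: Sales -> Engineering
  salary: 127000 -> 43000

2 field(s) changed

2 changes: department, salary


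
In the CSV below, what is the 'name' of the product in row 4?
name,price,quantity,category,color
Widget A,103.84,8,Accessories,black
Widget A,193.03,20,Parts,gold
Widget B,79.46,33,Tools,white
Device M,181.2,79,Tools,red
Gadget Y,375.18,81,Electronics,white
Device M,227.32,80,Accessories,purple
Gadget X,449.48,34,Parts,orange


Query: Row 4 ('Device M'), column 'name'
Value: Device M

Device M


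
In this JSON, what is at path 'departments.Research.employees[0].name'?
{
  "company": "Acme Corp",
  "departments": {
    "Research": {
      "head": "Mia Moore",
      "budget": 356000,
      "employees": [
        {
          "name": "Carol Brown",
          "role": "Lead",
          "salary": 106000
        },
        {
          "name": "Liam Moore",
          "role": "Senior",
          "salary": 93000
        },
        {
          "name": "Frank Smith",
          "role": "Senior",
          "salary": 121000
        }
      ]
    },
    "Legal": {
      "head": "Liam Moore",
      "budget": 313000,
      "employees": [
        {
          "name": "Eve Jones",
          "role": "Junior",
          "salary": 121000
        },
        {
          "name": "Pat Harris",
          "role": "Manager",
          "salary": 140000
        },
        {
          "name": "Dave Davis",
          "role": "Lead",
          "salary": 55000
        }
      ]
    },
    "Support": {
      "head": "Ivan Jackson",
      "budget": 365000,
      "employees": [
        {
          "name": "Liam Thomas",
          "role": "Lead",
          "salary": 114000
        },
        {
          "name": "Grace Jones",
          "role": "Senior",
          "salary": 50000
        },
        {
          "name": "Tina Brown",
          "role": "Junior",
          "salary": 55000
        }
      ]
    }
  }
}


Path: departments.Research.employees[0].name

Navigate:
  -> departments
  -> Research
  -> employees[0].name = 'Carol Brown'

Carol Brown


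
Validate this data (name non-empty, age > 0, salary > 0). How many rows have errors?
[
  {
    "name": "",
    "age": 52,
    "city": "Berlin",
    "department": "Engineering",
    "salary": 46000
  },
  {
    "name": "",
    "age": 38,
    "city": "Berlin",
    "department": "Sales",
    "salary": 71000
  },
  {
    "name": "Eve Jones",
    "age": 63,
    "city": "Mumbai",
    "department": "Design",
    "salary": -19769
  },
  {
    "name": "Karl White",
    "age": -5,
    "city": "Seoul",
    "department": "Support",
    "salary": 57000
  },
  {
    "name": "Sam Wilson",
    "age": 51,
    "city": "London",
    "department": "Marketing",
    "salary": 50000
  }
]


Validating 5 records:
Rules: name non-empty, age > 0, salary > 0

  Row 1 (???): empty name
  Row 2 (???): empty name
  Row 3 (Eve Jones): negative salary: -19769
  Row 4 (Karl White): negative age: -5
  Row 5 (Sam Wilson): OK

Total errors: 4

4 errors


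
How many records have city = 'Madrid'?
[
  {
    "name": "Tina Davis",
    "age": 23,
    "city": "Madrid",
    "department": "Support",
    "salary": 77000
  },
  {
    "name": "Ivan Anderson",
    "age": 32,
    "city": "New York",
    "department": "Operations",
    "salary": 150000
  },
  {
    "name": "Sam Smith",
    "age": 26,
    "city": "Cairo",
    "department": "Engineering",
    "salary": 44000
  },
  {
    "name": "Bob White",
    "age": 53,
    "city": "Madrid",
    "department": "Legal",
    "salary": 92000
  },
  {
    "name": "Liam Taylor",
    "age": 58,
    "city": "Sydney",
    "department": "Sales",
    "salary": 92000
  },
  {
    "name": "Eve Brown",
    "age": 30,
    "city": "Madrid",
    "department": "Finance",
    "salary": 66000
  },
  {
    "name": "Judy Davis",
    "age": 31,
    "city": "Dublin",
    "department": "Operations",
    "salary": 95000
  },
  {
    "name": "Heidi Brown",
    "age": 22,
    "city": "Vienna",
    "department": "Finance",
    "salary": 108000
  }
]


Data: 8 records
Condition: city = 'Madrid'

Checking each record:
  Tina Davis: Madrid MATCH
  Ivan Anderson: New York
  Sam Smith: Cairo
  Bob White: Madrid MATCH
  Liam Taylor: Sydney
  Eve Brown: Madrid MATCH
  Judy Davis: Dublin
  Heidi Brown: Vienna

Count: 3

3


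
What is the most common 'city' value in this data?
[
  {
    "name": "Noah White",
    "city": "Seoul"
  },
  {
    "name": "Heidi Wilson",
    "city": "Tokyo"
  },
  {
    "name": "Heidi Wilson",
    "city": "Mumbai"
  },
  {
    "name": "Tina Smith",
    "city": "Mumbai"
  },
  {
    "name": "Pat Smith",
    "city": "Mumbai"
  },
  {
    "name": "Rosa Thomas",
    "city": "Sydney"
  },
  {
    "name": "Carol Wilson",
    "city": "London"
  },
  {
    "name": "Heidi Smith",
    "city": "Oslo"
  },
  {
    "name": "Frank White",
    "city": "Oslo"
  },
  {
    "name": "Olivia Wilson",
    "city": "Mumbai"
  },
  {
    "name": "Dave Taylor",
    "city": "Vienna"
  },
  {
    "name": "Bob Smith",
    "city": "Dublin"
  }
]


Counting 'city' values across 12 records:

  Mumbai: 4 ####
  Oslo: 2 ##
  Seoul: 1 #
  Tokyo: 1 #
  Sydney: 1 #
  London: 1 #
  Vienna: 1 #
  Dublin: 1 #

Most common: Mumbai (4 times)

Mumbai (4 times)


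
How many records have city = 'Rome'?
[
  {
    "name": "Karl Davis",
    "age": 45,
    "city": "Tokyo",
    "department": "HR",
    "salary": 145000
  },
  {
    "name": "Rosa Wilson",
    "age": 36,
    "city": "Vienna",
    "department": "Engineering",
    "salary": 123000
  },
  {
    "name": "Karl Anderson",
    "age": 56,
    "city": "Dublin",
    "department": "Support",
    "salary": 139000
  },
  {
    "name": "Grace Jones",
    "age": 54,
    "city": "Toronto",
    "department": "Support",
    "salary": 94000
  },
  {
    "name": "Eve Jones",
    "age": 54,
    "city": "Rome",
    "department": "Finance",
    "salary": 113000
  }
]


Data: 5 records
Condition: city = 'Rome'

Checking each record:
  Karl Davis: Tokyo
  Rosa Wilson: Vienna
  Karl Anderson: Dublin
  Grace Jones: Toronto
  Eve Jones: Rome MATCH

Count: 1

1


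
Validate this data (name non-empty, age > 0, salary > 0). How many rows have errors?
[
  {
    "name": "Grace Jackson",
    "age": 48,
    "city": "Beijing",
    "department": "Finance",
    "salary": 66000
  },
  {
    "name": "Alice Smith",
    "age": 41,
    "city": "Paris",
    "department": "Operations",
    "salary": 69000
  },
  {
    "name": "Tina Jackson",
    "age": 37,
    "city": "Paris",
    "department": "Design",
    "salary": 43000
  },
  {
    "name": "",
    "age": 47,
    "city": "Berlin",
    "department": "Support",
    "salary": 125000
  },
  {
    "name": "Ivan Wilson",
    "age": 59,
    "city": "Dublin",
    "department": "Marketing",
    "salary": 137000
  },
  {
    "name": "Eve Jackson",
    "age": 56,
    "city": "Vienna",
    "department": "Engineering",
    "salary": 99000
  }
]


Validating 6 records:
Rules: name non-empty, age > 0, salary > 0

  Row 1 (Grace Jackson): OK
  Row 2 (Alice Smith): OK
  Row 3 (Tina Jackson): OK
  Row 4 (???): empty name
  Row 5 (Ivan Wilson): OK
  Row 6 (Eve Jackson): OK

Total errors: 1

1 errors


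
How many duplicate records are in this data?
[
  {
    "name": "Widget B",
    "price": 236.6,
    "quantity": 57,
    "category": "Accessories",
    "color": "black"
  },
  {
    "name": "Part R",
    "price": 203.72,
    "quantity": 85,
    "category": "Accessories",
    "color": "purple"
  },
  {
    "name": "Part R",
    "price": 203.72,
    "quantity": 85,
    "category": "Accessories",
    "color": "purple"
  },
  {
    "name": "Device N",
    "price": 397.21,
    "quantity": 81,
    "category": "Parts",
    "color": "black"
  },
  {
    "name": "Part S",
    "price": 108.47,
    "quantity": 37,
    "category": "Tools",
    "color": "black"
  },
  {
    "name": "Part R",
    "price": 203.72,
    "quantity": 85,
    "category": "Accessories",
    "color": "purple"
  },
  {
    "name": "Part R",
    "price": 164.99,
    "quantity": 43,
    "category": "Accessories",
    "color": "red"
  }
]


Checking 7 records for duplicates:

  Row 1: Widget B ($236.6, qty 57)
  Row 2: Part R ($203.72, qty 85)
  Row 3: Part R ($203.72, qty 85) <-- DUPLICATE
  Row 4: Device N ($397.21, qty 81)
  Row 5: Part S ($108.47, qty 37)
  Row 6: Part R ($203.72, qty 85) <-- DUPLICATE
  Row 7: Part R ($164.99, qty 43)

Duplicates found: 2
Unique records: 5

2 duplicates, 5 unique


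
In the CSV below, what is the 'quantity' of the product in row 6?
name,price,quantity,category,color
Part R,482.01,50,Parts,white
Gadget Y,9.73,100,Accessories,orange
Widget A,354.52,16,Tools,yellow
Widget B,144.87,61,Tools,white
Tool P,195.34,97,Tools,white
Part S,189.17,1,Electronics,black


Query: Row 6 ('Part S'), column 'quantity'
Value: 1

1


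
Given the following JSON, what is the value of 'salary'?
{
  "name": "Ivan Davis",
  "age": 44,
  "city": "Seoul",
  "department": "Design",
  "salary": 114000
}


Looking up field 'salary'
Value: 114000

114000


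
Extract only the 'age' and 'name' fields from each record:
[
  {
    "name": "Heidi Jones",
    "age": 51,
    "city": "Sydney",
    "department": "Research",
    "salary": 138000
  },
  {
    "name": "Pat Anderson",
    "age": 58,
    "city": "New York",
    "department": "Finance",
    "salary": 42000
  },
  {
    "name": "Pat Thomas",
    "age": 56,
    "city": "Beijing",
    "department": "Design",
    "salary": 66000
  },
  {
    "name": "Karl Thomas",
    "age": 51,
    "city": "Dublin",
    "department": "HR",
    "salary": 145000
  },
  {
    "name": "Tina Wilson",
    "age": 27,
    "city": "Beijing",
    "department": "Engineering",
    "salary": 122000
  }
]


Original: 5 records with fields: name, age, city, department, salary
Keep: ['age', 'name']
Drop: ['city', 'department', 'salary']
Result: 5 records, 2 fields each

[
  {
    "age": 51,
    "name": "Heidi Jones"
  },
  {
    "age": 58,
    "name": "Pat Anderson"
  },
  {
    "age": 56,
    "name": "Pat Thomas"
  },
  {
    "age": 51,
    "name": "Karl Thomas"
  },
  {
    "age": 27,
    "name": "Tina Wilson"
  }
]


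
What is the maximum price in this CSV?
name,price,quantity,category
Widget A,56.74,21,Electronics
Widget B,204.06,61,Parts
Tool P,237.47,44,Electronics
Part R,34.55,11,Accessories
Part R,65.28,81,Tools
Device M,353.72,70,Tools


Computing maximum price:
Values: [56.74, 204.06, 237.47, 34.55, 65.28, 353.72]
Max = 353.72

353.72


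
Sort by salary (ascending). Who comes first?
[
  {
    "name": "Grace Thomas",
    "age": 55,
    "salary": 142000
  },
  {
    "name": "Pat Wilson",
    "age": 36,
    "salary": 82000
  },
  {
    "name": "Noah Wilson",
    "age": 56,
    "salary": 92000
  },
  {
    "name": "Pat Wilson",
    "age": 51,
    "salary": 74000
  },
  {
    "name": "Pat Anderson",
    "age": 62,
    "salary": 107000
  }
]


Sort by: salary (ascending)

Sorted order:
  1. Pat Wilson (salary = 74000)
  2. Pat Wilson (salary = 82000)
  3. Noah Wilson (salary = 92000)
  4. Pat Anderson (salary = 107000)
  5. Grace Thomas (salary = 142000)

First: Pat Wilson

Pat Wilson


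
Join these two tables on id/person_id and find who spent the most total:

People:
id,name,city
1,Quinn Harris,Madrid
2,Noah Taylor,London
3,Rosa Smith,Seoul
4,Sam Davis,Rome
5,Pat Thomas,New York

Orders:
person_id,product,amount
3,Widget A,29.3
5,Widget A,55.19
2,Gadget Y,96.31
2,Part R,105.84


Join on: people.id = orders.person_id

Joined rows:
  Rosa Smith (Seoul) bought Widget A for $29.3
  Pat Thomas (New York) bought Widget A for $55.19
  Noah Taylor (London) bought Gadget Y for $96.31
  Noah Taylor (London) bought Part R for $105.84

Total per person:
  Noah Taylor: $202.15
  Pat Thomas: $55.19
  Rosa Smith: $29.30

Top spender: Noah Taylor ($202.15)

Noah Taylor ($202.15)


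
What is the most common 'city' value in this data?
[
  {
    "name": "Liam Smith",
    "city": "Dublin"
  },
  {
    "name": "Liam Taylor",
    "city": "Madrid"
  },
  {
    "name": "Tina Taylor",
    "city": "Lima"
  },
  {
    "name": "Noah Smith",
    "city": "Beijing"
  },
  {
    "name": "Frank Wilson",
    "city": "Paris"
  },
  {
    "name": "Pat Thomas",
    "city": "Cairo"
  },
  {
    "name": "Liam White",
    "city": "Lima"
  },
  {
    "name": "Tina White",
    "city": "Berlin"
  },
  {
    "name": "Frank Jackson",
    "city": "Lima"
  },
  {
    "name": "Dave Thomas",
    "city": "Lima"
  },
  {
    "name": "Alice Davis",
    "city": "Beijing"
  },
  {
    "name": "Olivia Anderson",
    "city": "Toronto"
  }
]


Counting 'city' values across 12 records:

  Lima: 4 ####
  Beijing: 2 ##
  Dublin: 1 #
  Madrid: 1 #
  Paris: 1 #
  Cairo: 1 #
  Berlin: 1 #
  Toronto: 1 #

Most common: Lima (4 times)

Lima (4 times)


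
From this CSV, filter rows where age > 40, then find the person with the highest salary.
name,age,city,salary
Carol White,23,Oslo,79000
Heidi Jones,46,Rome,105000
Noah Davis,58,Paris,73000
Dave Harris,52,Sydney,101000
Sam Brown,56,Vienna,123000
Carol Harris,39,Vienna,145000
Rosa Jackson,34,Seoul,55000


Filter: age > 40
Sort by: salary (descending)

Filtered records (4):
  Sam Brown, age 56, salary $123000
  Heidi Jones, age 46, salary $105000
  Dave Harris, age 52, salary $101000
  Noah Davis, age 58, salary $73000

Highest salary: Sam Brown ($123000)

Sam Brown


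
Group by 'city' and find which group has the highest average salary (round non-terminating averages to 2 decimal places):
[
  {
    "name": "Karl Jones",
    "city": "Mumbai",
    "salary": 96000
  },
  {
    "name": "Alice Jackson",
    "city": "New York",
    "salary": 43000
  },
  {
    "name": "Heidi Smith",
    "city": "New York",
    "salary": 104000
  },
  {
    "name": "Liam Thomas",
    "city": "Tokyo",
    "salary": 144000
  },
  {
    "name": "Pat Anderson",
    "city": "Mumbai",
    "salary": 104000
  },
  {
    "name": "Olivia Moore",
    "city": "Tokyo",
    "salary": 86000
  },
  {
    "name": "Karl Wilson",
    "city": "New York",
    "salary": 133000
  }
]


Group by: city

Groups:
  Mumbai: 2 people, avg salary = 200000/2 = $100000
  New York: 3 people, avg salary = 280000/3 ≈ $93333.33
  Tokyo: 2 people, avg salary = 230000/2 = $115000

Highest average salary: Tokyo ($115000)

Tokyo ($115000)


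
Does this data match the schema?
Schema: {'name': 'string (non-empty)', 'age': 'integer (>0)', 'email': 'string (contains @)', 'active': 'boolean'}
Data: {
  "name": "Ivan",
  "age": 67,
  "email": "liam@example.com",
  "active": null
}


Validating each field against schema:
  name: OK (non-empty string)
  age: OK (positive integer)
  email: OK (string with @)
  active: FAIL (null is not a boolean)

Result: INVALID (1 error: active)

INVALID (1 error: active)


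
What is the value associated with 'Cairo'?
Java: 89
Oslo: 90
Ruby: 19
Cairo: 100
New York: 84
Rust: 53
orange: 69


Looking up key 'Cairo'
Value: 100

100


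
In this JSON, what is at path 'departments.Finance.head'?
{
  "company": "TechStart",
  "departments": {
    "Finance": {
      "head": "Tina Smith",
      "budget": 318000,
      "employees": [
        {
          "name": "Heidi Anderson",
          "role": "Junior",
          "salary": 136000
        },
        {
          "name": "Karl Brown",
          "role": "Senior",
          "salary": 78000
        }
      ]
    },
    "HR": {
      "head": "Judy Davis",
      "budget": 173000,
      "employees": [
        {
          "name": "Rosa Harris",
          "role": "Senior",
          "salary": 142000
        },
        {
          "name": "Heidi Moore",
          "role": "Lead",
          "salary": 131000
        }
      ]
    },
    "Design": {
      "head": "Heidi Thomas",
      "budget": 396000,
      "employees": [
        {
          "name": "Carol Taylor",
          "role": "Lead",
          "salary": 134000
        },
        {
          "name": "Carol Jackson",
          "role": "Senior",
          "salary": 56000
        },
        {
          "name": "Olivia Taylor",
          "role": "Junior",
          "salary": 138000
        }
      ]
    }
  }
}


Path: departments.Finance.head

Navigate:
  -> departments
  -> Finance
  -> head = 'Tina Smith'

Tina Smith


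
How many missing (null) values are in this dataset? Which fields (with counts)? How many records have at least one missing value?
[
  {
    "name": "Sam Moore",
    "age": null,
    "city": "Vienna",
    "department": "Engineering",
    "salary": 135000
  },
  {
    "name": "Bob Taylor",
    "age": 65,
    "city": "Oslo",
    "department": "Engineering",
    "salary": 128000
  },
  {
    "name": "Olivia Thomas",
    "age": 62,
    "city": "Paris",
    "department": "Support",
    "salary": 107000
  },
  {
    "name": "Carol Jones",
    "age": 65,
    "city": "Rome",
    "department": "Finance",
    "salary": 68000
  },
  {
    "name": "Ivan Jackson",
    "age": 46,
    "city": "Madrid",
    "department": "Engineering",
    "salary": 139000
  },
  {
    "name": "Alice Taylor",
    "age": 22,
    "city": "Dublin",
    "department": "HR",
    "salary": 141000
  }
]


Checking for missing (null) values in 6 records:

  Sam Moore: age
  Bob Taylor: complete
  Olivia Thomas: complete
  Carol Jones: complete
  Ivan Jackson: complete
  Alice Taylor: complete

Per field:
  name: 0 missing
  age: 1 missing
  city: 0 missing
  department: 0 missing
  salary: 0 missing

Total missing values: 1
Records with any missing: 1

1 missing values (age: 1); 1 incomplete records


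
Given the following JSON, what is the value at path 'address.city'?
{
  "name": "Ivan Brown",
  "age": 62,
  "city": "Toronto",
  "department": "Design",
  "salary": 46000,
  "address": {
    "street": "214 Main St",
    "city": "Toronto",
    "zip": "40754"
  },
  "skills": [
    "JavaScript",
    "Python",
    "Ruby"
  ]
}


Query: address.city
Path: address -> city
Value: Toronto

Toronto


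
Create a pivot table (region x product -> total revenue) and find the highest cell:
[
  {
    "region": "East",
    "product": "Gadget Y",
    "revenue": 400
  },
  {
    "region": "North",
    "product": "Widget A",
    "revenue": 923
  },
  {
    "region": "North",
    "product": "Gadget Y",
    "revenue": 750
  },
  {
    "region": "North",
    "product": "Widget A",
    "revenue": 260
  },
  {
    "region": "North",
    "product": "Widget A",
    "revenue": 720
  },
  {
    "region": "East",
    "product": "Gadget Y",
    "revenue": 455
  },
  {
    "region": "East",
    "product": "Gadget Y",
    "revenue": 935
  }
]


Pivot: region (rows) x product (columns) -> total revenue

     Gadget Y      Widget A    
East          1790             0  
North          750          1903  

Highest: North / Widget A = $1903

North / Widget A = $1903


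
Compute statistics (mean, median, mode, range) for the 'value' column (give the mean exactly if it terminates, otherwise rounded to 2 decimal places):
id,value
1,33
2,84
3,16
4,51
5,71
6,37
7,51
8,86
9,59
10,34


Data: [33, 84, 16, 51, 71, 37, 51, 86, 59, 34]
Count: 10
Sum: 522
Mean: 522/10 = 52.2
Sorted: [16, 33, 34, 37, 51, 51, 59, 71, 84, 86]
Median: 51.0
Mode: 51 (2 times)
Range: 86 - 16 = 70
Min: 16, Max: 86

mean=52.2, median=51.0, mode=51, range=70


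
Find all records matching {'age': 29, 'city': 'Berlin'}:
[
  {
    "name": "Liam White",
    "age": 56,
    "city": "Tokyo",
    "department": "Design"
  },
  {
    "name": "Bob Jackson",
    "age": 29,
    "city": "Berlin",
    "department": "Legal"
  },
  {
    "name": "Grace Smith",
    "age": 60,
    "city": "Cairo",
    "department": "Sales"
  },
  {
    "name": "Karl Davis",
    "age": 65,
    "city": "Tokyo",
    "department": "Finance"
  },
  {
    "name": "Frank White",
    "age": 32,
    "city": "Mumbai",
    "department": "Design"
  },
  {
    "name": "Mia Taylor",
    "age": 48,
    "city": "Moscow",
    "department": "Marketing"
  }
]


Search criteria: {'age': 29, 'city': 'Berlin'}

Checking 6 records:
  Liam White: {age: 56, city: Tokyo}
  Bob Jackson: {age: 29, city: Berlin} <-- MATCH
  Grace Smith: {age: 60, city: Cairo}
  Karl Davis: {age: 65, city: Tokyo}
  Frank White: {age: 32, city: Mumbai}
  Mia Taylor: {age: 48, city: Moscow}

Matches: ["Bob Jackson"]

["Bob Jackson"]


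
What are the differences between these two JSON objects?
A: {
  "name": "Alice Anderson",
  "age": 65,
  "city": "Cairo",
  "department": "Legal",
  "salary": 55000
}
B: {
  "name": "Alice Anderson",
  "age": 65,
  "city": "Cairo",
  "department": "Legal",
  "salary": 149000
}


Comparing each field (in key order):
  name: same
  age: same
  city: same
  department: same
  salary: DIFFERENT
Differences:
  salary: 55000 -> 149000

1 field(s) changed

1 change: salary


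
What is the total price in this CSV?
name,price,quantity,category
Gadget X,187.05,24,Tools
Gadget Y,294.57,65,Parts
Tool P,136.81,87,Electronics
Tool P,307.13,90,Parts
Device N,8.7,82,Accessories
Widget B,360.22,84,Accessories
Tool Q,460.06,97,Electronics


Computing total price:
Values: [187.05, 294.57, 136.81, 307.13, 8.7, 360.22, 460.06]
Sum = 1754.54

1754.54


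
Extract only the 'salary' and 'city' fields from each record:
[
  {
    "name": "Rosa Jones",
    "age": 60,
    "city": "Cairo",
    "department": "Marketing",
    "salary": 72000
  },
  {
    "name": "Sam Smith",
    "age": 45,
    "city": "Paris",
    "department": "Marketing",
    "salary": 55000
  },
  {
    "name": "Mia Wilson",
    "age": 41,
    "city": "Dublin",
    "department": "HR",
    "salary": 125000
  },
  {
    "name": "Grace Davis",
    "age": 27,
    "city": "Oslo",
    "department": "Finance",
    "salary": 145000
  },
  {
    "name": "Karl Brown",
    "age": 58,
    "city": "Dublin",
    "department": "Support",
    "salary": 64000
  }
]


Original: 5 records with fields: name, age, city, department, salary
Keep: ['salary', 'city']
Drop: ['name', 'age', 'department']
Result: 5 records, 2 fields each

[
  {
    "salary": 72000,
    "city": "Cairo"
  },
  {
    "salary": 55000,
    "city": "Paris"
  },
  {
    "salary": 125000,
    "city": "Dublin"
  },
  {
    "salary": 145000,
    "city": "Oslo"
  },
  {
    "salary": 64000,
    "city": "Dublin"
  }
]


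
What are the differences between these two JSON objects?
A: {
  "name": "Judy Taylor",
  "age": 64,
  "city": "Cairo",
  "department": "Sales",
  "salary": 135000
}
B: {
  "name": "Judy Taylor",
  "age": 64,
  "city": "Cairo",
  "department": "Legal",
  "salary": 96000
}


Comparing each field (in key order):
  name: same
  age: same
  city: same
  department: DIFFERENT
  salary: DIFFERENT
Differences:
  department: Sales -> Legal
  salary: 135000 -> 96000

2 field(s) changed

2 changes: department, salary


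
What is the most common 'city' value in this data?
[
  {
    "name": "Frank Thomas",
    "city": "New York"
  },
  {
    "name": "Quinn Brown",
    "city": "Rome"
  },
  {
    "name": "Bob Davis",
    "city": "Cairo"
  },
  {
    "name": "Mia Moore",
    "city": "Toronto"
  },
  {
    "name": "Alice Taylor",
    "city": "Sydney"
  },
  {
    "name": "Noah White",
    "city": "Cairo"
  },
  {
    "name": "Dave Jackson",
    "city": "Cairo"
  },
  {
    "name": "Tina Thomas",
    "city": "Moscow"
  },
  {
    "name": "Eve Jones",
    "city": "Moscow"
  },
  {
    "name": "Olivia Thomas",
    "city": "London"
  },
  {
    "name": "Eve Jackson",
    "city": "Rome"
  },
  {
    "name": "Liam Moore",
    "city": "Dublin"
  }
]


Counting 'city' values across 12 records:

  Cairo: 3 ###
  Rome: 2 ##
  Moscow: 2 ##
  New York: 1 #
  Toronto: 1 #
  Sydney: 1 #
  London: 1 #
  Dublin: 1 #

Most common: Cairo (3 times)

Cairo (3 times)


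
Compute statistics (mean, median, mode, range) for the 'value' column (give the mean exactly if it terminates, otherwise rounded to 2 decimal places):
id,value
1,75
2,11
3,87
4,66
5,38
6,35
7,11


Data: [75, 11, 87, 66, 38, 35, 11]
Count: 7
Sum: 323
Mean: 323/7 ≈ 46.14 (rounded to 2 decimal places)
Sorted: [11, 11, 35, 38, 66, 75, 87]
Median: 38.0
Mode: 11 (2 times)
Range: 87 - 11 = 76
Min: 11, Max: 87

mean≈46.14, median=38.0, mode=11, range=76


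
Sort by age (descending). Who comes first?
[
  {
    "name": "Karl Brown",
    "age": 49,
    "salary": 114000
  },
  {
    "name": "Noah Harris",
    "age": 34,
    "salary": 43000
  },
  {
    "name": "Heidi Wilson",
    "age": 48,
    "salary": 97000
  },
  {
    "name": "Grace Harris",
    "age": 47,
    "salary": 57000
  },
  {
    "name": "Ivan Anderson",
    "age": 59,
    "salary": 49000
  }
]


Sort by: age (descending)

Sorted order:
  1. Ivan Anderson (age = 59)
  2. Karl Brown (age = 49)
  3. Heidi Wilson (age = 48)
  4. Grace Harris (age = 47)
  5. Noah Harris (age = 34)

First: Ivan Anderson

Ivan Anderson


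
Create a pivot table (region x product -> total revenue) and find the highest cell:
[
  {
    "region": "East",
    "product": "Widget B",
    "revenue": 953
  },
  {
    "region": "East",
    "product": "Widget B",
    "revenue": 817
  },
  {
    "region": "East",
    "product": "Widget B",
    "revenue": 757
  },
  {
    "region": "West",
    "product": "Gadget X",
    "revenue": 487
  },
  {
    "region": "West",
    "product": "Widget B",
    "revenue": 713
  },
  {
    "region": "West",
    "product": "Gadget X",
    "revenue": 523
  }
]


Pivot: region (rows) x product (columns) -> total revenue

     Gadget X      Widget B    
East             0          2527  
West          1010           713  

Highest: East / Widget B = $2527

East / Widget B = $2527


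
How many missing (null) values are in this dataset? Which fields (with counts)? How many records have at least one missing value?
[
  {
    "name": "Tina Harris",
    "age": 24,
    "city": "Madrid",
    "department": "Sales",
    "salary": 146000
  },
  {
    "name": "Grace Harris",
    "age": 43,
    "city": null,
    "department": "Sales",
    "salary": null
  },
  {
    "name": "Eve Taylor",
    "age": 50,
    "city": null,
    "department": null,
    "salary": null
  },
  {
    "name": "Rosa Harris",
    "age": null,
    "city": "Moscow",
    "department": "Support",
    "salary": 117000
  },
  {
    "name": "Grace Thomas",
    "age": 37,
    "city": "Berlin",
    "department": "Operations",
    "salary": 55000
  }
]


Checking for missing (null) values in 5 records:

  Tina Harris: complete
  Grace Harris: city, salary
  Eve Taylor: city, department, salary
  Rosa Harris: age
  Grace Thomas: complete

Per field:
  name: 0 missing
  age: 1 missing
  city: 2 missing
  department: 1 missing
  salary: 2 missing

Total missing values: 6
Records with any missing: 3

6 missing values (age: 1, city: 2, department: 1, salary: 2); 3 incomplete records


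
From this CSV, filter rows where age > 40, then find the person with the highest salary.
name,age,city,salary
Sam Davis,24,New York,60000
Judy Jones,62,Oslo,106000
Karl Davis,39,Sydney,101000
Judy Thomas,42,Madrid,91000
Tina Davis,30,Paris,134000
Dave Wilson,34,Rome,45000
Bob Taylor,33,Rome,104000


Filter: age > 40
Sort by: salary (descending)

Filtered records (2):
  Judy Jones, age 62, salary $106000
  Judy Thomas, age 42, salary $91000

Highest salary: Judy Jones ($106000)

Judy Jones


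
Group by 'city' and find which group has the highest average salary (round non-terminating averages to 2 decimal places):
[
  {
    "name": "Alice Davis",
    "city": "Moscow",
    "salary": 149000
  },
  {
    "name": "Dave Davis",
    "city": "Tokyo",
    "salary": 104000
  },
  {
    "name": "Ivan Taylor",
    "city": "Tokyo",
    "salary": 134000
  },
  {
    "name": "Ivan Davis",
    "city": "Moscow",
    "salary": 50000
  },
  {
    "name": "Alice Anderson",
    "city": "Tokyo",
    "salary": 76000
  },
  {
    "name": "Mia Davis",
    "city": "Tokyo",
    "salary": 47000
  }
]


Group by: city

Groups:
  Moscow: 2 people, avg salary = 199000/2 = $99500
  Tokyo: 4 people, avg salary = 361000/4 = $90250

Highest average salary: Moscow ($99500)

Moscow ($99500)


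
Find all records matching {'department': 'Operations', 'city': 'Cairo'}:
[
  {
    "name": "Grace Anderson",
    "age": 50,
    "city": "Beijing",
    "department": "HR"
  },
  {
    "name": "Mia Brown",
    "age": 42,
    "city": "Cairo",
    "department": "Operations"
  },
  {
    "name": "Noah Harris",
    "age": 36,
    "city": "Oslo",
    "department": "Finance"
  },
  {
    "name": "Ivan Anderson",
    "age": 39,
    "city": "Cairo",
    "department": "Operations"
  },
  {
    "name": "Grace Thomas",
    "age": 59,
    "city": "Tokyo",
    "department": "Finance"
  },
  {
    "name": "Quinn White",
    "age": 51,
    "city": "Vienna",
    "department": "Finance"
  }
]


Search criteria: {'department': 'Operations', 'city': 'Cairo'}

Checking 6 records:
  Grace Anderson: {department: HR, city: Beijing}
  Mia Brown: {department: Operations, city: Cairo} <-- MATCH
  Noah Harris: {department: Finance, city: Oslo}
  Ivan Anderson: {department: Operations, city: Cairo} <-- MATCH
  Grace Thomas: {department: Finance, city: Tokyo}
  Quinn White: {department: Finance, city: Vienna}

Matches: ["Mia Brown", "Ivan Anderson"]

["Mia Brown", "Ivan Anderson"]
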